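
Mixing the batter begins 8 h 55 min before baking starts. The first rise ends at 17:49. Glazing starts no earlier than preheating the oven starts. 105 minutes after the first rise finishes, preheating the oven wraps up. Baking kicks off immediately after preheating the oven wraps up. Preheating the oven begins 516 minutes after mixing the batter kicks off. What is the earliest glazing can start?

19:15

Preheating the oven ends at 17:49 + 105 min = 19:34.
So baking starts at 19:34.
Mixing the batter starts at 19:34 − 535 min = 10:39.
Preheating the oven starts at 10:39 + 516 min = 19:15.
Glazing is bounded by preheating the oven, so the earliest it can start is 19:15.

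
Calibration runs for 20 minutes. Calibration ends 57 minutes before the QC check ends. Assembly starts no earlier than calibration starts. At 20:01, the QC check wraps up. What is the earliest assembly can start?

18:44

Calibration ends at 20:01 − 57 min = 19:04.
Calibration starts at 19:04 − 20 min = 18:44.
Assembly is bounded by calibration, so the earliest it can start is 18:44.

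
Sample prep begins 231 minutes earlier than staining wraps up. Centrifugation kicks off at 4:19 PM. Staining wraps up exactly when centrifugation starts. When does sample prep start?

Staining ends at 4:19 PM.
Sample prep starts at 4:19 PM − 231 min = 12:28 PM.

12:28 PM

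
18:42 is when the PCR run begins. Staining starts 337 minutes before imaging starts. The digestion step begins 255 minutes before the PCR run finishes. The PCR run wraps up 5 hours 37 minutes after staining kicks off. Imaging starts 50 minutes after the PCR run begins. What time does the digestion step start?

15:17

Imaging starts at 18:42 + 50 min = 19:32.
Staining starts at 19:32 − 337 min = 13:55.
The PCR run ends at 13:55 + 337 min = 19:32.
The digestion step starts at 19:32 − 255 min = 15:17.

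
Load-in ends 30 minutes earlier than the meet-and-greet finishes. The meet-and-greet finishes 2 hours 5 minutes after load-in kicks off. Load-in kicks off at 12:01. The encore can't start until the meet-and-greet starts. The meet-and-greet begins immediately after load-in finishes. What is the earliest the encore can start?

The meet-and-greet ends at 12:01 + 125 min = 14:06.
Load-in ends at 14:06 − 30 min = 13:36.
So the meet-and-greet starts at 13:36.
The encore is bounded by the meet-and-greet, so the earliest it can start is 13:36.

13:36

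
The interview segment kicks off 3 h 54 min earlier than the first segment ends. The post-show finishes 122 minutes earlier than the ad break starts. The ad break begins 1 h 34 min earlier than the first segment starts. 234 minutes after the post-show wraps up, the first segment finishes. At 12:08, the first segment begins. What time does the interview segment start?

The ad break starts at 12:08 − 94 min = 10:34.
The post-show ends at 10:34 − 122 min = 08:32.
The first segment ends at 08:32 + 234 min = 12:26.
The interview segment starts at 12:26 − 234 min = 08:32.

08:32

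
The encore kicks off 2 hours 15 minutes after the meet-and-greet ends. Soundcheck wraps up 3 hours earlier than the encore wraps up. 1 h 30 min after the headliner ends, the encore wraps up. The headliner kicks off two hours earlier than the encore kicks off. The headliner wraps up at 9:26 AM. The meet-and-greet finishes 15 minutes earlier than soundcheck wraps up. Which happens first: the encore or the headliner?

The encore ends at 9:26 AM + 90 min = 10:56 AM.
Soundcheck ends at 10:56 AM − 180 min = 7:56 AM.
The meet-and-greet ends at 7:56 AM − 15 min = 7:41 AM.
The encore starts at 7:41 AM + 135 min = 9:56 AM.
The headliner starts at 9:56 AM − 120 min = 7:56 AM.
The encore starts at 9:56 AM and the headliner starts at 7:56 AM, so the headliner is first.

the headliner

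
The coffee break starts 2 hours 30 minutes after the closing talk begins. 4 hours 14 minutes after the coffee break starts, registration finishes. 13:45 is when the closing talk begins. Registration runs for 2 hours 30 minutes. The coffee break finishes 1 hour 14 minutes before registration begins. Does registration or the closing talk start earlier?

The coffee break starts at 13:45 + 150 min = 16:15.
Registration ends at 16:15 + 254 min = 20:29.
Registration starts at 20:29 − 150 min = 17:59.
Registration starts at 17:59 and the closing talk starts at 13:45, so the closing talk is first.

the closing talk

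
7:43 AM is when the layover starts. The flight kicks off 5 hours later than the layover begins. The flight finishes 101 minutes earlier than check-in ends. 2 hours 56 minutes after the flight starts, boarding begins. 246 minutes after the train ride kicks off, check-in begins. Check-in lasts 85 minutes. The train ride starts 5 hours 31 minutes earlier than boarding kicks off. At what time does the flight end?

The flight starts at 7:43 AM + 300 min = 12:43 PM.
Boarding starts at 12:43 PM + 176 min = 3:39 PM.
The train ride starts at 3:39 PM − 331 min = 10:08 AM.
Check-in starts at 10:08 AM + 246 min = 2:14 PM.
Check-in ends at 2:14 PM + 85 min = 3:39 PM.
The flight ends at 3:39 PM − 101 min = 1:58 PM.

1:58 PM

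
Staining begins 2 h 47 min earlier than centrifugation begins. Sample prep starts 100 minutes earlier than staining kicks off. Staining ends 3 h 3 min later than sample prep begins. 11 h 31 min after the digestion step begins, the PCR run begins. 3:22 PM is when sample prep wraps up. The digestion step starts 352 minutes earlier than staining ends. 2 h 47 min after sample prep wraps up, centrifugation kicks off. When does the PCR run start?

Centrifugation starts at 3:22 PM + 167 min = 6:09 PM.
Staining starts at 6:09 PM − 167 min = 3:22 PM.
Sample prep starts at 3:22 PM − 100 min = 1:42 PM.
Staining ends at 1:42 PM + 183 min = 4:45 PM.
The digestion step starts at 4:45 PM − 352 min = 10:53 AM.
The PCR run starts at 10:53 AM + 691 min = 10:24 PM.

10:24 PM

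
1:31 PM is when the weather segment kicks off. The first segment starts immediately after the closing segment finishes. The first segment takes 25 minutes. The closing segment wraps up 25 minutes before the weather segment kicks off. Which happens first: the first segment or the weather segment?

The closing segment ends at 1:31 PM − 25 min = 1:06 PM.
So the first segment starts at 1:06 PM.
The first segment starts at 1:06 PM and the weather segment starts at 1:31 PM, so the first segment is first.

the first segment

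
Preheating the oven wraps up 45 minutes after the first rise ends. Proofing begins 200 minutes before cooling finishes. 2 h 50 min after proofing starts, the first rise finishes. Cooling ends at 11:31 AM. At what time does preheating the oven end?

11:46 AM

Proofing starts at 11:31 AM − 200 min = 8:11 AM.
The first rise ends at 8:11 AM + 170 min = 11:01 AM.
Preheating the oven ends at 11:01 AM + 45 min = 11:46 AM.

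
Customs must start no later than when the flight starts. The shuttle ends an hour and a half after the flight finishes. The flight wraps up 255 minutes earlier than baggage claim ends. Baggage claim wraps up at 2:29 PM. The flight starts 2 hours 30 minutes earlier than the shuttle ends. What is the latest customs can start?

The flight ends at 2:29 PM − 255 min = 10:14 AM.
The shuttle ends at 10:14 AM + 90 min = 11:44 AM.
The flight starts at 11:44 AM − 150 min = 9:14 AM.
Customs is bounded by the flight, so the latest it can start is 9:14 AM.

9:14 AM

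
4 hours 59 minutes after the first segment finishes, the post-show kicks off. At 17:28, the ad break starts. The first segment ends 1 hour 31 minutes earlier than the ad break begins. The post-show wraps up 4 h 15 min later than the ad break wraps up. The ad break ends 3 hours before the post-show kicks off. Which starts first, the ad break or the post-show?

the ad break

The first segment ends at 17:28 − 91 min = 15:57.
The post-show starts at 15:57 + 299 min = 20:56.
The ad break starts at 17:28 and the post-show starts at 20:56, so the ad break is first.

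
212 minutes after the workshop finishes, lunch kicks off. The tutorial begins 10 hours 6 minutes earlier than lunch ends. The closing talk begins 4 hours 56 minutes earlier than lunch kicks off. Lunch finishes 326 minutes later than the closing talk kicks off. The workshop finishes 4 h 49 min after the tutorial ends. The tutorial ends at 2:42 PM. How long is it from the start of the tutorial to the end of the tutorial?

The workshop ends at 2:42 PM + 289 min = 7:31 PM.
Lunch starts at 7:31 PM + 212 min = 11:03 PM.
The closing talk starts at 11:03 PM − 296 min = 6:07 PM.
Lunch ends at 6:07 PM + 326 min = 11:33 PM.
The tutorial starts at 11:33 PM − 606 min = 1:27 PM.
From 1:27 PM to 2:42 PM is 75 minutes.

75 minutes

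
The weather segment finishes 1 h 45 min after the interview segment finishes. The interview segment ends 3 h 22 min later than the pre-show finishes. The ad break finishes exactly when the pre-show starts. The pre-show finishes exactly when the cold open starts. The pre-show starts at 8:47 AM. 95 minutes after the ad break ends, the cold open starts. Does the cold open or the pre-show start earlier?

the pre-show

The ad break ends at 8:47 AM.
The cold open starts at 8:47 AM + 95 min = 10:22 AM.
The cold open starts at 10:22 AM and the pre-show starts at 8:47 AM, so the pre-show is first.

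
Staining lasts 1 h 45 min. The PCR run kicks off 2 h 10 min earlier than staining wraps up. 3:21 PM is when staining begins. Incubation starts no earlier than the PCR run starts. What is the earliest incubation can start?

2:56 PM

Staining ends at 3:21 PM + 105 min = 5:06 PM.
The PCR run starts at 5:06 PM − 130 min = 2:56 PM.
Incubation is bounded by the PCR run, so the earliest it can start is 2:56 PM.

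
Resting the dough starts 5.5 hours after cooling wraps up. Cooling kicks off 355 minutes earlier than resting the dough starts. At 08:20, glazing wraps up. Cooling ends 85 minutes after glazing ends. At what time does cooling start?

Cooling ends at 08:20 + 85 min = 09:45.
Resting the dough starts at 09:45 + 330 min = 15:15.
Cooling starts at 15:15 − 355 min = 09:20.

09:20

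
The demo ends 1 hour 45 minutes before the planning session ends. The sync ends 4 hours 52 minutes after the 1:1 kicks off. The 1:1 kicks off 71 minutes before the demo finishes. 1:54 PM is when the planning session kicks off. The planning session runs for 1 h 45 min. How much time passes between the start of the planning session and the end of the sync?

The planning session ends at 1:54 PM + 105 min = 3:39 PM.
The demo ends at 3:39 PM − 105 min = 1:54 PM.
The 1:1 starts at 1:54 PM − 71 min = 12:43 PM.
The sync ends at 12:43 PM + 292 min = 5:35 PM.
From 1:54 PM to 5:35 PM is 3 hours 41 minutes.

3 hours 41 minutes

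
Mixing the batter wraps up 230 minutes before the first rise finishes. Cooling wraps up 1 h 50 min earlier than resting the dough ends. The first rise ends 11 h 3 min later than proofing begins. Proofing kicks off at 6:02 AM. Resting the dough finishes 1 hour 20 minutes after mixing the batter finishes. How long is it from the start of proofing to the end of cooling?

6 h 43 min

The first rise ends at 6:02 AM + 663 min = 5:05 PM.
Mixing the batter ends at 5:05 PM − 230 min = 1:15 PM.
Resting the dough ends at 1:15 PM + 80 min = 2:35 PM.
Cooling ends at 2:35 PM − 110 min = 12:45 PM.
From 6:02 AM to 12:45 PM is 6 h 43 min.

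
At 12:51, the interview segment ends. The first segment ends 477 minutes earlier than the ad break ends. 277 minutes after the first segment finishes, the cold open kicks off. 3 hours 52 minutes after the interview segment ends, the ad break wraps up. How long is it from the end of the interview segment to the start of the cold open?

The ad break ends at 12:51 + 232 min = 16:43.
The first segment ends at 16:43 − 477 min = 08:46.
The cold open starts at 08:46 + 277 min = 13:23.
From 12:51 to 13:23 is 32 minutes.

32 minutes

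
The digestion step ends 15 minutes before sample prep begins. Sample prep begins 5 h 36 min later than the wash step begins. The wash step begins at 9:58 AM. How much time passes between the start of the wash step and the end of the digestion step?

Sample prep starts at 9:58 AM + 336 min = 3:34 PM.
The digestion step ends at 3:34 PM − 15 min = 3:19 PM.
From 9:58 AM to 3:19 PM is 5 hours 21 minutes.

5 hours 21 minutes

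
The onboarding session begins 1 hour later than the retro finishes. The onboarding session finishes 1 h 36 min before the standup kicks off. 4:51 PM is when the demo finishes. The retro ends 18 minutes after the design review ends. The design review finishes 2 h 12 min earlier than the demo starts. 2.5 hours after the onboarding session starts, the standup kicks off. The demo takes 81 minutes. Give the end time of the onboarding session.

3:30 PM

The demo starts at 4:51 PM − 81 min = 3:30 PM.
The design review ends at 3:30 PM − 132 min = 1:18 PM.
The retro ends at 1:18 PM + 18 min = 1:36 PM.
The onboarding session starts at 1:36 PM + 60 min = 2:36 PM.
The standup starts at 2:36 PM + 150 min = 5:06 PM.
The onboarding session ends at 5:06 PM − 96 min = 3:30 PM.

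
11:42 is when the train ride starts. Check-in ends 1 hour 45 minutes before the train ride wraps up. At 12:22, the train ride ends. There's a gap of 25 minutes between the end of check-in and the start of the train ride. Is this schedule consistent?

No

Check-in ends at 12:22 − 105 min = 10:37.
The train ride starts at 10:37 + 25 min = 11:02.
But the train ride is also said to start at 11:42 — a 40-minute conflict.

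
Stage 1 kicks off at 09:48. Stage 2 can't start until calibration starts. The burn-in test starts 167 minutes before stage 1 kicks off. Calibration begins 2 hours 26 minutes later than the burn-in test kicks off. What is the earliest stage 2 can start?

The burn-in test starts at 09:48 − 167 min = 07:01.
Calibration starts at 07:01 + 146 min = 09:27.
Stage 2 is bounded by calibration, so the earliest it can start is 09:27.

09:27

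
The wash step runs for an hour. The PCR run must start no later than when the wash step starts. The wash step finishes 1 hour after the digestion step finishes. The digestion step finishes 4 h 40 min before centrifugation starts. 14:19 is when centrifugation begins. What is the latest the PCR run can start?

The digestion step ends at 14:19 − 280 min = 09:39.
The wash step ends at 09:39 + 60 min = 10:39.
The wash step starts at 10:39 − 60 min = 09:39.
The PCR run is bounded by the wash step, so the latest it can start is 09:39.

09:39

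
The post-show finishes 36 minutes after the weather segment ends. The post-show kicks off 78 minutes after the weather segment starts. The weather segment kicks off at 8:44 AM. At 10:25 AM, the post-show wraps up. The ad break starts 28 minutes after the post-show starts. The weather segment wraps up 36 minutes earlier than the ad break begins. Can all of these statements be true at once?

The post-show starts at 8:44 AM + 78 min = 10:02 AM.
The ad break starts at 10:02 AM + 28 min = 10:30 AM.
The weather segment ends at 10:30 AM − 36 min = 9:54 AM.
The post-show ends at 9:54 AM + 36 min = 10:30 AM.
But the post-show is also said to end at 10:25 AM — a 5-minute conflict.

No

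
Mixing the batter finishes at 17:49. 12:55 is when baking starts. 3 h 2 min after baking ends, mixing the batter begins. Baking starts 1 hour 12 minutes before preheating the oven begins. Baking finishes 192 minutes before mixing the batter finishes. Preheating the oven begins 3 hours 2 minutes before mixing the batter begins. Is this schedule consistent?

No

Baking ends at 17:49 − 192 min = 14:37.
Mixing the batter starts at 14:37 + 182 min = 17:39.
Preheating the oven starts at 17:39 − 182 min = 14:37.
Baking starts at 14:37 − 72 min = 13:25.
But baking is also said to start at 12:55 — a 30-minute conflict.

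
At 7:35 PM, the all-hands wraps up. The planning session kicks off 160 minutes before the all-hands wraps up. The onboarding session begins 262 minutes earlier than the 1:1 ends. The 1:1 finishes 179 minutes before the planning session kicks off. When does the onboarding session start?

9:34 AM

The planning session starts at 7:35 PM − 160 min = 4:55 PM.
The 1:1 ends at 4:55 PM − 179 min = 1:56 PM.
The onboarding session starts at 1:56 PM − 262 min = 9:34 AM.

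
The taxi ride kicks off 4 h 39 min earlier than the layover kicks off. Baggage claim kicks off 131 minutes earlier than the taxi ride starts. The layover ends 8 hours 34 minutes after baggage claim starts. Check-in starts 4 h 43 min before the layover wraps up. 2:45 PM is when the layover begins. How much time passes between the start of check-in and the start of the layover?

The taxi ride starts at 2:45 PM − 279 min = 10:06 AM.
Baggage claim starts at 10:06 AM − 131 min = 7:55 AM.
The layover ends at 7:55 AM + 514 min = 4:29 PM.
Check-in starts at 4:29 PM − 283 min = 11:46 AM.
From 11:46 AM to 2:45 PM is 179 minutes.

179 minutes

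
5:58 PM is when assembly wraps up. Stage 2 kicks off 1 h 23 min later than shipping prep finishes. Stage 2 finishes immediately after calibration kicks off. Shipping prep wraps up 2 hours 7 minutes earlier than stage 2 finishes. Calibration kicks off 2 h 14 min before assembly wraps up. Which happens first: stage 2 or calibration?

Calibration starts at 5:58 PM − 134 min = 3:44 PM.
So stage 2 ends at 3:44 PM.
Shipping prep ends at 3:44 PM − 127 min = 1:37 PM.
Stage 2 starts at 1:37 PM + 83 min = 3:00 PM.
Stage 2 starts at 3:00 PM and calibration starts at 3:44 PM, so stage 2 is first.

stage 2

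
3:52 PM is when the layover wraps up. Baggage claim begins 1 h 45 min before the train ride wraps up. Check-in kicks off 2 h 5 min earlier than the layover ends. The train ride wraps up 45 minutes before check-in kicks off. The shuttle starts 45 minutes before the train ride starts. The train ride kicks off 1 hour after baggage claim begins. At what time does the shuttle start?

11:32 AM

Check-in starts at 3:52 PM − 125 min = 1:47 PM.
The train ride ends at 1:47 PM − 45 min = 1:02 PM.
Baggage claim starts at 1:02 PM − 105 min = 11:17 AM.
The train ride starts at 11:17 AM + 60 min = 12:17 PM.
The shuttle starts at 12:17 PM − 45 min = 11:32 AM.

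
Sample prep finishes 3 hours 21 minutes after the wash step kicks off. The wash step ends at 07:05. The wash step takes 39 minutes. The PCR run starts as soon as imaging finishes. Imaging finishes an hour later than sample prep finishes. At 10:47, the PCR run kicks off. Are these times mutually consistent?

The wash step starts at 07:05 − 39 min = 06:26.
Sample prep ends at 06:26 + 201 min = 09:47.
Imaging ends at 09:47 + 60 min = 10:47.
So the PCR run starts at 10:47.
That matches the stated 10:47, so the schedule is consistent.

Yes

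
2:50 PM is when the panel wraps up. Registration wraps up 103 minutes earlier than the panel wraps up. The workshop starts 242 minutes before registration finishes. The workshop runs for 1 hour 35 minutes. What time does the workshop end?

Registration ends at 2:50 PM − 103 min = 1:07 PM.
The workshop starts at 1:07 PM − 242 min = 9:05 AM.
The workshop ends at 9:05 AM + 95 min = 10:40 AM.

10:40 AM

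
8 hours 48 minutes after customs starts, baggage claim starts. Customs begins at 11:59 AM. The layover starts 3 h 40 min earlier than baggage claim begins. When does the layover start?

Baggage claim starts at 11:59 AM + 528 min = 8:47 PM.
The layover starts at 8:47 PM − 220 min = 5:07 PM.

5:07 PM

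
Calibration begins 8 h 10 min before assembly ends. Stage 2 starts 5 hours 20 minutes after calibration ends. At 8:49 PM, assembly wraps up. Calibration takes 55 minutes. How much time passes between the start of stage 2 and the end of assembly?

1 h 55 min

Calibration starts at 8:49 PM − 490 min = 12:39 PM.
Calibration ends at 12:39 PM + 55 min = 1:34 PM.
Stage 2 starts at 1:34 PM + 320 min = 6:54 PM.
From 6:54 PM to 8:49 PM is 1 h 55 min.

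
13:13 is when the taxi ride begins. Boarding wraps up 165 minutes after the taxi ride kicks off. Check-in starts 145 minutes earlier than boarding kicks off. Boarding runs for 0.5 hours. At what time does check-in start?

Boarding ends at 13:13 + 165 min = 15:58.
Boarding starts at 15:58 − 30 min = 15:28.
Check-in starts at 15:28 − 145 min = 13:03.

13:03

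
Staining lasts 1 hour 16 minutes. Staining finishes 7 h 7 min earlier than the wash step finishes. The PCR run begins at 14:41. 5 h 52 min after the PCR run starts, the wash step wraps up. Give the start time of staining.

12:10

The wash step ends at 14:41 + 352 min = 20:33.
Staining ends at 20:33 − 427 min = 13:26.
Staining starts at 13:26 − 76 min = 12:10.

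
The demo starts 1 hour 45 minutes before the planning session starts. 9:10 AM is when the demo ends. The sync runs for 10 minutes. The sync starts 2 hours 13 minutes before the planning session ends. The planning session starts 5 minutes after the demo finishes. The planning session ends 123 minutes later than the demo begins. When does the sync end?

7:30 AM

The planning session starts at 9:10 AM + 5 min = 9:15 AM.
The demo starts at 9:15 AM − 105 min = 7:30 AM.
The planning session ends at 7:30 AM + 123 min = 9:33 AM.
The sync starts at 9:33 AM − 133 min = 7:20 AM.
The sync ends at 7:20 AM + 10 min = 7:30 AM.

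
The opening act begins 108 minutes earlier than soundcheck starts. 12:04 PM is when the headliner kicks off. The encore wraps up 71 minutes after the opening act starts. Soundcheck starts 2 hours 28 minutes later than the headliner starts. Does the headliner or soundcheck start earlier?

Soundcheck starts at 12:04 PM + 148 min = 2:32 PM.
The headliner starts at 12:04 PM and soundcheck starts at 2:32 PM, so the headliner is first.

the headliner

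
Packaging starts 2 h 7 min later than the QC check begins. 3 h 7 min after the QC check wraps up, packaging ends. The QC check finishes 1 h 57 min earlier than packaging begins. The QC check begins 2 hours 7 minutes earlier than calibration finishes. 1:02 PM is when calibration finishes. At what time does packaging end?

2:12 PM

The QC check starts at 1:02 PM − 127 min = 10:55 AM.
Packaging starts at 10:55 AM + 127 min = 1:02 PM.
The QC check ends at 1:02 PM − 117 min = 11:05 AM.
Packaging ends at 11:05 AM + 187 min = 2:12 PM.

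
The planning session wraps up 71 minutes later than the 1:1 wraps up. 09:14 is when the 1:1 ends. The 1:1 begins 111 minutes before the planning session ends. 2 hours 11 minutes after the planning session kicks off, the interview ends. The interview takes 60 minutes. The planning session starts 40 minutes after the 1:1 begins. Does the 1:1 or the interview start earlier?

the 1:1

The planning session ends at 09:14 + 71 min = 10:25.
The 1:1 starts at 10:25 − 111 min = 08:34.
The planning session starts at 08:34 + 40 min = 09:14.
The interview ends at 09:14 + 131 min = 11:25.
The interview starts at 11:25 − 60 min = 10:25.
The 1:1 starts at 08:34 and the interview starts at 10:25, so the 1:1 is first.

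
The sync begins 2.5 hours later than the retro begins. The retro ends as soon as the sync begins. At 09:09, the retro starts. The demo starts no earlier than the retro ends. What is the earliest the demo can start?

11:39

The sync starts at 09:09 + 150 min = 11:39.
So the retro ends at 11:39.
The demo is bounded by the retro, so the earliest it can start is 11:39.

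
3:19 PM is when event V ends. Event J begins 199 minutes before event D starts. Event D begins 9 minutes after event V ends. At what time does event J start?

12:09 PM

Event D starts at 3:19 PM + 9 min = 3:28 PM.
Event J starts at 3:28 PM − 199 min = 12:09 PM.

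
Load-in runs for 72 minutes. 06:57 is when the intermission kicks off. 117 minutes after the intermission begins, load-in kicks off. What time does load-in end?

Load-in starts at 06:57 + 117 min = 08:54.
Load-in ends at 08:54 + 72 min = 10:06.

10:06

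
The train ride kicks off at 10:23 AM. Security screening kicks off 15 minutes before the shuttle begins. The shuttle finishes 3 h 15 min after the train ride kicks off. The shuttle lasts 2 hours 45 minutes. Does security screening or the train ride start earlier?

The shuttle ends at 10:23 AM + 195 min = 1:38 PM.
The shuttle starts at 1:38 PM − 165 min = 10:53 AM.
Security screening starts at 10:53 AM − 15 min = 10:38 AM.
Security screening starts at 10:38 AM and the train ride starts at 10:23 AM, so the train ride is first.

the train ride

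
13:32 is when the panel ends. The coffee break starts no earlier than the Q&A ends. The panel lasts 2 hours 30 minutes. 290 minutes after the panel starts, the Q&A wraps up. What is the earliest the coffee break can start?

15:52

The panel starts at 13:32 − 150 min = 11:02.
The Q&A ends at 11:02 + 290 min = 15:52.
The coffee break is bounded by the Q&A, so the earliest it can start is 15:52.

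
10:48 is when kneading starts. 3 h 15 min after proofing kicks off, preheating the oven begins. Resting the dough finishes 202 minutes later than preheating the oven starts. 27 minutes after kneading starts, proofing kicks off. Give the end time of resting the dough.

Proofing starts at 10:48 + 27 min = 11:15.
Preheating the oven starts at 11:15 + 195 min = 14:30.
Resting the dough ends at 14:30 + 202 min = 17:52.

17:52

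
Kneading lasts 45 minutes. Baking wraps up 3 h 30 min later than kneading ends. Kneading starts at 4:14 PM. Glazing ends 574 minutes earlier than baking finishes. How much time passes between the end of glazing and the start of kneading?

5 hours 19 minutes

Kneading ends at 4:14 PM + 45 min = 4:59 PM.
Baking ends at 4:59 PM + 210 min = 8:29 PM.
Glazing ends at 8:29 PM − 574 min = 10:55 AM.
From 10:55 AM to 4:14 PM is 5 hours 19 minutes.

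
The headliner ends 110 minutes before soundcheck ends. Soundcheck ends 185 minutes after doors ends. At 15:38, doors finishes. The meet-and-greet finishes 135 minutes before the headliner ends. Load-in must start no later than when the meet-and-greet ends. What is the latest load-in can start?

14:38

Soundcheck ends at 15:38 + 185 min = 18:43.
The headliner ends at 18:43 − 110 min = 16:53.
The meet-and-greet ends at 16:53 − 135 min = 14:38.
Load-in is bounded by the meet-and-greet, so the latest it can start is 14:38.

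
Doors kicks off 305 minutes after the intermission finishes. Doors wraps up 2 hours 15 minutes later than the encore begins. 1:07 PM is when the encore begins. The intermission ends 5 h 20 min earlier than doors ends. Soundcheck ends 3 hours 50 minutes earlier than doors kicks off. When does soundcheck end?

11:17 AM

Doors ends at 1:07 PM + 135 min = 3:22 PM.
The intermission ends at 3:22 PM − 320 min = 10:02 AM.
Doors starts at 10:02 AM + 305 min = 3:07 PM.
Soundcheck ends at 3:07 PM − 230 min = 11:17 AM.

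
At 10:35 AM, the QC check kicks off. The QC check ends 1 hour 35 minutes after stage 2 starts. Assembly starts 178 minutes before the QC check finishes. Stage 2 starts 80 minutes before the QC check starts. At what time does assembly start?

Stage 2 starts at 10:35 AM − 80 min = 9:15 AM.
The QC check ends at 9:15 AM + 95 min = 10:50 AM.
Assembly starts at 10:50 AM − 178 min = 7:52 AM.

7:52 AM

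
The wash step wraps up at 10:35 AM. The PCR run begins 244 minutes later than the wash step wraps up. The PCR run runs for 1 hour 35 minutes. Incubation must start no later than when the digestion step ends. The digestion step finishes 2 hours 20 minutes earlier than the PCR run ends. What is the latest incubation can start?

The PCR run starts at 10:35 AM + 244 min = 2:39 PM.
The PCR run ends at 2:39 PM + 95 min = 4:14 PM.
The digestion step ends at 4:14 PM − 140 min = 1:54 PM.
Incubation is bounded by the digestion step, so the latest it can start is 1:54 PM.

1:54 PM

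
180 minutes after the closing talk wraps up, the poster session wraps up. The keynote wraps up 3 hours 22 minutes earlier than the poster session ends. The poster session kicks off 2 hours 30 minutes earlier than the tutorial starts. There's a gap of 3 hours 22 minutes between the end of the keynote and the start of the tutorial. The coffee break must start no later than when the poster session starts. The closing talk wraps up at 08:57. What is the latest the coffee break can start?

The poster session ends at 08:57 + 180 min = 11:57.
The keynote ends at 11:57 − 202 min = 08:35.
The tutorial starts at 08:35 + 202 min = 11:57.
The poster session starts at 11:57 − 150 min = 09:27.
The coffee break is bounded by the poster session, so the latest it can start is 09:27.

09:27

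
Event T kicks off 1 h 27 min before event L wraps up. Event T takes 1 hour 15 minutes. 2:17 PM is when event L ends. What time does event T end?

Event T starts at 2:17 PM − 87 min = 12:50 PM.
Event T ends at 12:50 PM + 75 min = 2:05 PM.

2:05 PM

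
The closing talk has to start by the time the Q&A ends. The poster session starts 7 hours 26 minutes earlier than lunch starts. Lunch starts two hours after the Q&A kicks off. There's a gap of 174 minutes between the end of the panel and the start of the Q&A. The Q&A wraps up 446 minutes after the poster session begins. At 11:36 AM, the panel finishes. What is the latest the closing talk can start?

The Q&A starts at 11:36 AM + 174 min = 2:30 PM.
Lunch starts at 2:30 PM + 120 min = 4:30 PM.
The poster session starts at 4:30 PM − 446 min = 9:04 AM.
The Q&A ends at 9:04 AM + 446 min = 4:30 PM.
The closing talk is bounded by the Q&A, so the latest it can start is 4:30 PM.

4:30 PM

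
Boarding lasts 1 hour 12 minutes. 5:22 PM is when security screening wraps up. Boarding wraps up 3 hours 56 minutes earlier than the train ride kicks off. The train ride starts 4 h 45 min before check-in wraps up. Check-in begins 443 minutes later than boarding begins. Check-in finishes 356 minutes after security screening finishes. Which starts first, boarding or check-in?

boarding

Check-in ends at 5:22 PM + 356 min = 11:18 PM.
The train ride starts at 11:18 PM − 285 min = 6:33 PM.
Boarding ends at 6:33 PM − 236 min = 2:37 PM.
Boarding starts at 2:37 PM − 72 min = 1:25 PM.
Check-in starts at 1:25 PM + 443 min = 8:48 PM.
Boarding starts at 1:25 PM and check-in starts at 8:48 PM, so boarding is first.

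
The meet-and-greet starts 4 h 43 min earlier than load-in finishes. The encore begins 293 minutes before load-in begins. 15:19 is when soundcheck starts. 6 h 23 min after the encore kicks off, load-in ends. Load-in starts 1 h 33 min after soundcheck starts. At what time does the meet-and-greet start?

13:39

Load-in starts at 15:19 + 93 min = 16:52.
The encore starts at 16:52 − 293 min = 11:59.
Load-in ends at 11:59 + 383 min = 18:22.
The meet-and-greet starts at 18:22 − 283 min = 13:39.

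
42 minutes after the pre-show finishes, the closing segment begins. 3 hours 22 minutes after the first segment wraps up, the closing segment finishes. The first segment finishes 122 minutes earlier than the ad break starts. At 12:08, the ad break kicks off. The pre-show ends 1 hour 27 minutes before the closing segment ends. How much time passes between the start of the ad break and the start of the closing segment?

The first segment ends at 12:08 − 122 min = 10:06.
The closing segment ends at 10:06 + 202 min = 13:28.
The pre-show ends at 13:28 − 87 min = 12:01.
The closing segment starts at 12:01 + 42 min = 12:43.
From 12:08 to 12:43 is 35 minutes.

35 minutes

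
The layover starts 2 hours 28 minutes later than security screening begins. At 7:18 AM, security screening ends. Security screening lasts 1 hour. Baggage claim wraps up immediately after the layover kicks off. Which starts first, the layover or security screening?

security screening

Security screening starts at 7:18 AM − 60 min = 6:18 AM.
The layover starts at 6:18 AM + 148 min = 8:46 AM.
The layover starts at 8:46 AM and security screening starts at 6:18 AM, so security screening is first.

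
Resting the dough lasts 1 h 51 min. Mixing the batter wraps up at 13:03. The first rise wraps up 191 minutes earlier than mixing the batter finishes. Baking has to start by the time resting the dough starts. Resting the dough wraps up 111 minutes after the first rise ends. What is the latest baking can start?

The first rise ends at 13:03 − 191 min = 09:52.
Resting the dough ends at 09:52 + 111 min = 11:43.
Resting the dough starts at 11:43 − 111 min = 09:52.
Baking is bounded by resting the dough, so the latest it can start is 09:52.

09:52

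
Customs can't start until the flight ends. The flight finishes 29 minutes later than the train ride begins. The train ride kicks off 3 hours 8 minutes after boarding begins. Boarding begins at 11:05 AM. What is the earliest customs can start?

2:42 PM

The train ride starts at 11:05 AM + 188 min = 2:13 PM.
The flight ends at 2:13 PM + 29 min = 2:42 PM.
Customs is bounded by the flight, so the earliest it can start is 2:42 PM.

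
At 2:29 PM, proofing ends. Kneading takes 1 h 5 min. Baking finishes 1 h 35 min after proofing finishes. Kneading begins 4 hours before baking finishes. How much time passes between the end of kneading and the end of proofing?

80 minutes

Baking ends at 2:29 PM + 95 min = 4:04 PM.
Kneading starts at 4:04 PM − 240 min = 12:04 PM.
Kneading ends at 12:04 PM + 65 min = 1:09 PM.
From 1:09 PM to 2:29 PM is 80 minutes.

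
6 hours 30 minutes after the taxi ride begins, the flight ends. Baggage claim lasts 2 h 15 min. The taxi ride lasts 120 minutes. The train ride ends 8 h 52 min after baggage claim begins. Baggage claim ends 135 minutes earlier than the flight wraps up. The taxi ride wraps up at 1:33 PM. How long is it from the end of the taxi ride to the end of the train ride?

532 minutes

The taxi ride starts at 1:33 PM − 120 min = 11:33 AM.
The flight ends at 11:33 AM + 390 min = 6:03 PM.
Baggage claim ends at 6:03 PM − 135 min = 3:48 PM.
Baggage claim starts at 3:48 PM − 135 min = 1:33 PM.
The train ride ends at 1:33 PM + 532 min = 10:25 PM.
From 1:33 PM to 10:25 PM is 532 minutes.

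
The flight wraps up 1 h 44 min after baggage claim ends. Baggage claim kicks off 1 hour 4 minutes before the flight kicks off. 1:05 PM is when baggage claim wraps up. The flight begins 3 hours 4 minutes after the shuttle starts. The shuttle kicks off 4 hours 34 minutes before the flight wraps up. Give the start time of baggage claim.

12:15 PM

The flight ends at 1:05 PM + 104 min = 2:49 PM.
The shuttle starts at 2:49 PM − 274 min = 10:15 AM.
The flight starts at 10:15 AM + 184 min = 1:19 PM.
Baggage claim starts at 1:19 PM − 64 min = 12:15 PM.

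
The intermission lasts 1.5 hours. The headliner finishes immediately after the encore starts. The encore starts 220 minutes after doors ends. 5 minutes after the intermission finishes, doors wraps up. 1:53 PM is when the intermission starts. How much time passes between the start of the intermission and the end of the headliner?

The intermission ends at 1:53 PM + 90 min = 3:23 PM.
Doors ends at 3:23 PM + 5 min = 3:28 PM.
The encore starts at 3:28 PM + 220 min = 7:08 PM.
So the headliner ends at 7:08 PM.
From 1:53 PM to 7:08 PM is 5 hours 15 minutes.

5 hours 15 minutes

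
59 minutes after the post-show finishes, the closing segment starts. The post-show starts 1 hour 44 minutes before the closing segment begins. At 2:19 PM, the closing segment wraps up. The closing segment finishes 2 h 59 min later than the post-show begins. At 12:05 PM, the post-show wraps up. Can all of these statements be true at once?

Yes

The closing segment starts at 12:05 PM + 59 min = 1:04 PM.
The post-show starts at 1:04 PM − 104 min = 11:20 AM.
The closing segment ends at 11:20 AM + 179 min = 2:19 PM.
That matches the stated 2:19 PM, so the schedule is consistent.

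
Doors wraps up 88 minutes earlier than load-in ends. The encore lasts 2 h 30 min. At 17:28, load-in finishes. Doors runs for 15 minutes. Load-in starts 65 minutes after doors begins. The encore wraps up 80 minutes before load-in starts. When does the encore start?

13:00

Doors ends at 17:28 − 88 min = 16:00.
Doors starts at 16:00 − 15 min = 15:45.
Load-in starts at 15:45 + 65 min = 16:50.
The encore ends at 16:50 − 80 min = 15:30.
The encore starts at 15:30 − 150 min = 13:00.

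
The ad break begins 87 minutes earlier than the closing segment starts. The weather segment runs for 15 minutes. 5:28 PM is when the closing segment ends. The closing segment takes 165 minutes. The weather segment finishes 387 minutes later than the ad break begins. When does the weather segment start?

7:28 PM

The closing segment starts at 5:28 PM − 165 min = 2:43 PM.
The ad break starts at 2:43 PM − 87 min = 1:16 PM.
The weather segment ends at 1:16 PM + 387 min = 7:43 PM.
The weather segment starts at 7:43 PM − 15 min = 7:28 PM.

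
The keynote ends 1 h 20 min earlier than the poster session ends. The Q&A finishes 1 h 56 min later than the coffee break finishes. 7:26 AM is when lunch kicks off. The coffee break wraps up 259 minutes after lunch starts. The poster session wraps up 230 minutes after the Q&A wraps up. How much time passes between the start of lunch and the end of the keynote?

8 h 45 min

The coffee break ends at 7:26 AM + 259 min = 11:45 AM.
The Q&A ends at 11:45 AM + 116 min = 1:41 PM.
The poster session ends at 1:41 PM + 230 min = 5:31 PM.
The keynote ends at 5:31 PM − 80 min = 4:11 PM.
From 7:26 AM to 4:11 PM is 8 h 45 min.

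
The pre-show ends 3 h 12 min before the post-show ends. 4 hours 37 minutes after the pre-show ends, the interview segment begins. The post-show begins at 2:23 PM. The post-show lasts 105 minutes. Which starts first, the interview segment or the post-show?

The post-show ends at 2:23 PM + 105 min = 4:08 PM.
The pre-show ends at 4:08 PM − 192 min = 12:56 PM.
The interview segment starts at 12:56 PM + 277 min = 5:33 PM.
The interview segment starts at 5:33 PM and the post-show starts at 2:23 PM, so the post-show is first.

the post-show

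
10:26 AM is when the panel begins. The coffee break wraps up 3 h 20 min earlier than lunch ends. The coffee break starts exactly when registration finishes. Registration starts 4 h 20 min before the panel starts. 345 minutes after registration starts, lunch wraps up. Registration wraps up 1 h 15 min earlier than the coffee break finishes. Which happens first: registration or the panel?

registration

Registration starts at 10:26 AM − 260 min = 6:06 AM.
Registration starts at 6:06 AM and the panel starts at 10:26 AM, so registration is first.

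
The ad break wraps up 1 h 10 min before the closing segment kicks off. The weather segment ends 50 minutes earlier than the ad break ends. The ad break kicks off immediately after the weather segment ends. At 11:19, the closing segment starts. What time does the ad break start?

The ad break ends at 11:19 − 70 min = 10:09.
The weather segment ends at 10:09 − 50 min = 09:19.
So the ad break starts at 09:19.

09:19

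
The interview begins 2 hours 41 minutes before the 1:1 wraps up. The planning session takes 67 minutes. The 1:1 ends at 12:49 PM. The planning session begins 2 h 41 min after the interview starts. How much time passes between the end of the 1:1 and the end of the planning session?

1 hour 7 minutes

The interview starts at 12:49 PM − 161 min = 10:08 AM.
The planning session starts at 10:08 AM + 161 min = 12:49 PM.
The planning session ends at 12:49 PM + 67 min = 1:56 PM.
From 12:49 PM to 1:56 PM is 1 hour 7 minutes.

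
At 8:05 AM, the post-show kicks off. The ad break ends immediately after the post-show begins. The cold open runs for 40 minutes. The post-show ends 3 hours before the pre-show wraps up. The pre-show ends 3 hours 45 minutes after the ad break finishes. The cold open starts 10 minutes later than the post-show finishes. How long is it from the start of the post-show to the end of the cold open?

95 minutes

The ad break ends at 8:05 AM.
The pre-show ends at 8:05 AM + 225 min = 11:50 AM.
The post-show ends at 11:50 AM − 180 min = 8:50 AM.
The cold open starts at 8:50 AM + 10 min = 9:00 AM.
The cold open ends at 9:00 AM + 40 min = 9:40 AM.
From 8:05 AM to 9:40 AM is 95 minutes.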